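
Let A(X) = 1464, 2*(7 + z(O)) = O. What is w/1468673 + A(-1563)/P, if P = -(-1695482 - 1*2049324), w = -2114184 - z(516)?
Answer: -3957999368669/2749947731219 ≈ -1.4393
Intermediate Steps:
z(O) = -7 + O/2
w = -2114435 (w = -2114184 - (-7 + (½)*516) = -2114184 - (-7 + 258) = -2114184 - 1*251 = -2114184 - 251 = -2114435)
P = 3744806 (P = -(-1695482 - 2049324) = -1*(-3744806) = 3744806)
w/1468673 + A(-1563)/P = -2114435/1468673 + 1464/3744806 = -2114435*1/1468673 + 1464*(1/3744806) = -2114435/1468673 + 732/1872403 = -3957999368669/2749947731219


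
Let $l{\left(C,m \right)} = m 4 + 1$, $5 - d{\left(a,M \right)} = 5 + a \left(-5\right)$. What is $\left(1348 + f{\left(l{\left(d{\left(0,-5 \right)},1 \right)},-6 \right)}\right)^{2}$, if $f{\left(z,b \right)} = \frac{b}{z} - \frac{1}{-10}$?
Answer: $\frac{181413961}{100} \approx 1.8141 \cdot 10^{6}$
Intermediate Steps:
$d{\left(a,M \right)} = 5 a$ ($d{\left(a,M \right)} = 5 - \left(5 + a \left(-5\right)\right) = 5 - \left(5 - 5 a\right) = 5 + \left(-5 + 5 a\right) = 5 a$)
$l{\left(C,m \right)} = 1 + 4 m$ ($l{\left(C,m \right)} = 4 m + 1 = 1 + 4 m$)
$f{\left(z,b \right)} = \frac{1}{10} + \frac{b}{z}$ ($f{\left(z,b \right)} = \frac{b}{z} - - \frac{1}{10} = \frac{b}{z} + \frac{1}{10} = \frac{1}{10} + \frac{b}{z}$)
$\left(1348 + f{\left(l{\left(d{\left(0,-5 \right)},1 \right)},-6 \right)}\right)^{2} = \left(1348 + \frac{-6 + \frac{1 + 4 \cdot 1}{10}}{1 + 4 \cdot 1}\right)^{2} = \left(1348 + \frac{-6 + \frac{1 + 4}{10}}{1 + 4}\right)^{2} = \left(1348 + \frac{-6 + \frac{1}{10} \cdot 5}{5}\right)^{2} = \left(1348 + \frac{-6 + \frac{1}{2}}{5}\right)^{2} = \left(1348 + \frac{1}{5} \left(- \frac{11}{2}\right)\right)^{2} = \left(1348 - \frac{11}{10}\right)^{2} = \left(\frac{13469}{10}\right)^{2} = \frac{181413961}{100}$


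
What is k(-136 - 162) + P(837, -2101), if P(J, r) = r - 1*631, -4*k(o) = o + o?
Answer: -2583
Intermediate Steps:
k(o) = -o/2 (k(o) = -(o + o)/4 = -o/2)
P(J, r) = -631 + r (P(J, r) = r - 631 = -631 + r)
k(-136 - 162) + P(837, -2101) = -(-136 - 162)/2 + (-631 - 2101) = -1/2*(-298) - 2732 = 149 - 2732 = -2583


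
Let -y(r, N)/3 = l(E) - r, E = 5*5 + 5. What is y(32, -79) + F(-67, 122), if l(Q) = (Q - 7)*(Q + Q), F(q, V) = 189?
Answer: -3855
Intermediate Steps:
E = 30 (E = 25 + 5 = 30)
l(Q) = 2*Q*(-7 + Q) (l(Q) = (-7 + Q)*(2*Q) = 2*Q*(-7 + Q))
y(r, N) = -4140 + 3*r (y(r, N) = -3*(2*30*(-7 + 30) - r) = -3*(2*30*23 - r) = -3*(1380 - r) = -4140 + 3*r)
y(32, -79) + F(-67, 122) = (-4140 + 3*32) + 189 = (-4140 + 96) + 189 = -4044 + 189 = -3855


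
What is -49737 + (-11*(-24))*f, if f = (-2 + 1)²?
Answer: -49473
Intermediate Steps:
f = 1 (f = (-1)² = 1)
-49737 + (-11*(-24))*f = -49737 - 11*(-24)*1 = -49737 + 264*1 = -49737 + 264 = -49473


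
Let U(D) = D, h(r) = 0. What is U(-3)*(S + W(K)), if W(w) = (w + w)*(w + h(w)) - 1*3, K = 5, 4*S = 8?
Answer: -147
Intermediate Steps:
S = 2 (S = (1/4)*8 = 2)
W(w) = -3 + 2*w**2 (W(w) = (w + w)*(w + 0) - 1*3 = (2*w)*w - 3 = 2*w**2 - 3 = -3 + 2*w**2)
U(-3)*(S + W(K)) = -3*(2 + (-3 + 2*5**2)) = -3*(2 + (-3 + 2*25)) = -3*(2 + (-3 + 50)) = -3*(2 + 47) = -3*49 = -147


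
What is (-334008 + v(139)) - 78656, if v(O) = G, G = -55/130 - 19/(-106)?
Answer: -284325664/689 ≈ -4.1266e+5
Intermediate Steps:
G = -168/689 (G = -55*1/130 - 19*(-1/106) = -11/26 + 19/106 = -168/689 ≈ -0.24383)
v(O) = -168/689
(-334008 + v(139)) - 78656 = (-334008 - 168/689) - 78656 = -230131680/689 - 78656 = -284325664/689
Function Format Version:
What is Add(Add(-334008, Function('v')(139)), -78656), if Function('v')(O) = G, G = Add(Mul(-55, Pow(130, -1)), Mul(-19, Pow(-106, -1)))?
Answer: Rational(-284325664, 689) ≈ -4.1266e+5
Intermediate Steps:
G = Rational(-168, 689) (G = Add(Mul(-55, Rational(1, 130)), Mul(-19, Rational(-1, 106))) = Add(Rational(-11, 26), Rational(19, 106)) = Rational(-168, 689) ≈ -0.24383)
Function('v')(O) = Rational(-168, 689)
Add(Add(-334008, Function('v')(139)), -78656) = Add(Add(-334008, Rational(-168, 689)), -78656) = Add(Rational(-230131680, 689), -78656) = Rational(-284325664, 689)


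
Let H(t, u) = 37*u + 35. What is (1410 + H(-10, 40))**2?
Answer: 8555625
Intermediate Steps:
H(t, u) = 35 + 37*u
(1410 + H(-10, 40))**2 = (1410 + (35 + 37*40))**2 = (1410 + (35 + 1480))**2 = (1410 + 1515)**2 = 2925**2 = 8555625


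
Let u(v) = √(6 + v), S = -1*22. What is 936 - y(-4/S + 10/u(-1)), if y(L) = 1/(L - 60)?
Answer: 201498211/215272 + 121*√5/215272 ≈ 936.02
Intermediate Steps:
S = -22
y(L) = 1/(-60 + L)
936 - y(-4/S + 10/u(-1)) = 936 - 1/(-60 + (-4/(-22) + 10/(√(6 - 1)))) = 936 - 1/(-60 + (-4*(-1/22) + 10/(√5))) = 936 - 1/(-60 + (2/11 + 10*(√5/5))) = 936 - 1/(-60 + (2/11 + 2*√5)) = 936 - 1/(-658/11 + 2*√5)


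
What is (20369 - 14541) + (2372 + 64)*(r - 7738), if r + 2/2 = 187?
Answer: -18390844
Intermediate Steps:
r = 186 (r = -1 + 187 = 186)
(20369 - 14541) + (2372 + 64)*(r - 7738) = (20369 - 14541) + (2372 + 64)*(186 - 7738) = 5828 + 2436*(-7552) = 5828 - 18396672 = -18390844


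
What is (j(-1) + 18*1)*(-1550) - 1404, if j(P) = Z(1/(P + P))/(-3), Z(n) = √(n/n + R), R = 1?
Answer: -29304 + 1550*√2/3 ≈ -28573.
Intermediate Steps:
Z(n) = √2 (Z(n) = √(n/n + 1) = √(1 + 1) = √2)
j(P) = -√2/3 (j(P) = √2/(-3) = √2*(-⅓) = -√2/3)
(j(-1) + 18*1)*(-1550) - 1404 = (-√2/3 + 18*1)*(-1550) - 1404 = (-√2/3 + 18)*(-1550) - 1404 = (18 - √2/3)*(-1550) - 1404 = (-27900 + 1550*√2/3) - 1404 = -29304 + 1550*√2/3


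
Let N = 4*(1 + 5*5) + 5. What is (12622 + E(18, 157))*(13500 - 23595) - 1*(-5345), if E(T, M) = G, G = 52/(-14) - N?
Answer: -883931260/7 ≈ -1.2628e+8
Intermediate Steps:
N = 109 (N = 4*(1 + 25) + 5 = 4*26 + 5 = 104 + 5 = 109)
G = -789/7 (G = 52/(-14) - 1*109 = 52*(-1/14) - 109 = -26/7 - 109 = -789/7 ≈ -112.71)
E(T, M) = -789/7
(12622 + E(18, 157))*(13500 - 23595) - 1*(-5345) = (12622 - 789/7)*(13500 - 23595) - 1*(-5345) = (87565/7)*(-10095) + 5345 = -883968675/7 + 5345 = -883931260/7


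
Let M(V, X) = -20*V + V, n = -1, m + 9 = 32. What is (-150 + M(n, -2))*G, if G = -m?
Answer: 3013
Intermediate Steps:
m = 23 (m = -9 + 32 = 23)
M(V, X) = -19*V
G = -23 (G = -1*23 = -23)
(-150 + M(n, -2))*G = (-150 - 19*(-1))*(-23) = (-150 + 19)*(-23) = -131*(-23) = 3013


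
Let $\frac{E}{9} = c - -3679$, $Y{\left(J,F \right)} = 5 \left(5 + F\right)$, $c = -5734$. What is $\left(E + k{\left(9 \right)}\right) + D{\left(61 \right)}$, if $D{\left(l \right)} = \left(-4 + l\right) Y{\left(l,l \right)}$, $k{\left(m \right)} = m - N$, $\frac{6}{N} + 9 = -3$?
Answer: $\frac{649}{2} \approx 324.5$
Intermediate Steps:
$N = - \frac{1}{2}$ ($N = \frac{6}{-9 - 3} = \frac{6}{-12} = 6 \left(- \frac{1}{12}\right) = - \frac{1}{2} \approx -0.5$)
$Y{\left(J,F \right)} = 25 + 5 F$
$k{\left(m \right)} = \frac{1}{2} + m$ ($k{\left(m \right)} = m - - \frac{1}{2} = m + \frac{1}{2} = \frac{1}{2} + m$)
$E = -18495$ ($E = 9 \left(-5734 - -3679\right) = 9 \left(-5734 + 3679\right) = 9 \left(-2055\right) = -18495$)
$D{\left(l \right)} = \left(-4 + l\right) \left(25 + 5 l\right)$
$\left(E + k{\left(9 \right)}\right) + D{\left(61 \right)} = \left(-18495 + \left(\frac{1}{2} + 9\right)\right) + 5 \left(-4 + 61\right) \left(5 + 61\right) = \left(-18495 + \frac{19}{2}\right) + 5 \cdot 57 \cdot 66 = - \frac{36971}{2} + 18810 = \frac{649}{2}$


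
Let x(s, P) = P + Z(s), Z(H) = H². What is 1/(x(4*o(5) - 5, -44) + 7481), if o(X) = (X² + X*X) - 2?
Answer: 1/42406 ≈ 2.3582e-5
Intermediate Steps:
o(X) = -2 + 2*X² (o(X) = (X² + X²) - 2 = 2*X² - 2 = -2 + 2*X²)
x(s, P) = P + s²
1/(x(4*o(5) - 5, -44) + 7481) = 1/((-44 + (4*(-2 + 2*5²) - 5)²) + 7481) = 1/((-44 + (4*(-2 + 2*25) - 5)²) + 7481) = 1/((-44 + (4*(-2 + 50) - 5)²) + 7481) = 1/((-44 + (4*48 - 5)²) + 7481) = 1/((-44 + (192 - 5)²) + 7481) = 1/((-44 + 187²) + 7481) = 1/((-44 + 34969) + 7481) = 1/(34925 + 7481) = 1/42406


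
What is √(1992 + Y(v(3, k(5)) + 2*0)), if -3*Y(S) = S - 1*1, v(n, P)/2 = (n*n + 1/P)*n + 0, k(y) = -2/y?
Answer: √17814/3 ≈ 44.490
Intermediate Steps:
v(n, P) = 2*n*(1/P + n²) (v(n, P) = 2*((n*n + 1/P)*n + 0) = 2*((n² + 1/P)*n + 0) = 2*((1/P + n²)*n + 0) = 2*(n*(1/P + n²) + 0) = 2*(n*(1/P + n²)) = 2*n*(1/P + n²))
Y(S) = ⅓ - S/3 (Y(S) = -(S - 1*1)/3 = -(S - 1)/3 = -(-1 + S)/3 = ⅓ - S/3)
√(1992 + Y(v(3, k(5)) + 2*0)) = √(1992 + (⅓ - ((2*3³ + 2*3/(-2/5)) + 2*0)/3)) = √(1992 + (⅓ - ((2*27 + 2*3/(-2*⅕)) + 0)/3)) = √(1992 + (⅓ - ((54 + 2*3/(-⅖)) + 0)/3)) = √(1992 + (⅓ - ((54 + 2*3*(-5/2)) + 0)/3)) = √(1992 + (⅓ - ((54 - 15) + 0)/3)) = √(1992 + (⅓ - (39 + 0)/3)) = √(1992 + (⅓ - ⅓*39)) = √(1992 + (⅓ - 13)) = √(1992 - 38/3) = √(5938/3) = √17814/3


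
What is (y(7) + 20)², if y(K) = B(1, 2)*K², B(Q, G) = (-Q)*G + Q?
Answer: 841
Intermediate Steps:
B(Q, G) = Q - G*Q (B(Q, G) = -G*Q + Q = Q - G*Q)
y(K) = -K² (y(K) = (1*(1 - 1*2))*K² = (1*(1 - 2))*K² = (1*(-1))*K² = -K²)
(y(7) + 20)² = (-1*7² + 20)² = (-1*49 + 20)² = (-49 + 20)² = (-29)² = 841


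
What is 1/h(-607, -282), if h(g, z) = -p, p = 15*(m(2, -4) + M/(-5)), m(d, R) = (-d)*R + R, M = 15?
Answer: -1/15 ≈ -0.066667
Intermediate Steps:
m(d, R) = R - R*d (m(d, R) = -R*d + R = R - R*d)
p = 15 (p = 15*(-4*(1 - 1*2) + 15/(-5)) = 15*(-4*(1 - 2) + 15*(-1/5)) = 15*(-4*(-1) - 3) = 15*(4 - 3) = 15*1 = 15)
h(g, z) = -15 (h(g, z) = -1*15 = -15)
1/h(-607, -282) = 1/(-15) = -1/15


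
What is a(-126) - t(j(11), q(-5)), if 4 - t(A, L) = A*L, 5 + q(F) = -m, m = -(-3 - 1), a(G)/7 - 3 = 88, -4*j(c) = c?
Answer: 2631/4 ≈ 657.75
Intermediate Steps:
j(c) = -c/4
a(G) = 637 (a(G) = 21 + 7*88 = 21 + 616 = 637)
m = 4 (m = -1*(-4) = 4)
q(F) = -9 (q(F) = -5 - 1*4 = -5 - 4 = -9)
t(A, L) = 4 - A*L
a(-126) - t(j(11), q(-5)) = 637 - (4 - 1*(-1/4*11)*(-9)) = 637 - (4 - 1*(-11/4)*(-9)) = 637 - (4 - 99/4) = 637 - 1*(-83/4) = 637 + 83/4 = 2631/4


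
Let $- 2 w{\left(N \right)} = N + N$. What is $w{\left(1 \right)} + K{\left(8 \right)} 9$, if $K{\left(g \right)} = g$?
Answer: $71$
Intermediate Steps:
$w{\left(N \right)} = - N$ ($w{\left(N \right)} = - \frac{N + N}{2} = - \frac{2 N}{2} = - N$)
$w{\left(1 \right)} + K{\left(8 \right)} 9 = \left(-1\right) 1 + 8 \cdot 9 = -1 + 72 = 71$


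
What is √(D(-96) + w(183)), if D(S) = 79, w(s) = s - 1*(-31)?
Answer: √293 ≈ 17.117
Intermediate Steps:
w(s) = 31 + s (w(s) = s + 31 = 31 + s)
√(D(-96) + w(183)) = √(79 + (31 + 183)) = √(79 + 214) = √293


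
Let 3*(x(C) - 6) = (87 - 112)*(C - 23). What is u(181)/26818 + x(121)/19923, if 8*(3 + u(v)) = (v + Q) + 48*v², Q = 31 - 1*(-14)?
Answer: 46739364181/6411540168 ≈ 7.2899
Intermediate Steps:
Q = 45 (Q = 31 + 14 = 45)
u(v) = 21/8 + 6*v² + v/8 (u(v) = -3 + ((v + 45) + 48*v²)/8 = -3 + ((45 + v) + 48*v²)/8 = -3 + (45 + v + 48*v²)/8 = -3 + (45/8 + 6*v² + v/8) = 21/8 + 6*v² + v/8)
x(C) = 593/3 - 25*C/3 (x(C) = 6 + ((87 - 112)*(C - 23))/3 = 6 + (-25*(-23 + C))/3 = 6 + (575 - 25*C)/3 = 6 + (575/3 - 25*C/3) = 593/3 - 25*C/3)
u(181)/26818 + x(121)/19923 = (21/8 + 6*181² + (⅛)*181)/26818 + (593/3 - 25/3*121)/19923 = (21/8 + 6*32761 + 181/8)*(1/26818) + (593/3 - 3025/3)*(1/19923) = (21/8 + 196566 + 181/8)*(1/26818) - 2432/3*1/19923 = (786365/4)*(1/26818) - 2432/59769 = 786365/107272 - 2432/59769 = 46739364181/6411540168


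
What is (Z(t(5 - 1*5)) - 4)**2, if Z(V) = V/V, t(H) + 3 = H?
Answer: 9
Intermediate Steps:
t(H) = -3 + H
Z(V) = 1
(Z(t(5 - 1*5)) - 4)**2 = (1 - 4)**2 = (-3)**2 = 9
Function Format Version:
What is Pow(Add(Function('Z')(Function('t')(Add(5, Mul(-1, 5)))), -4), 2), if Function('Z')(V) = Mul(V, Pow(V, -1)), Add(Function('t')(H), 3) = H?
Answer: 9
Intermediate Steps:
Function('t')(H) = Add(-3, H)
Function('Z')(V) = 1
Pow(Add(Function('Z')(Function('t')(Add(5, Mul(-1, 5)))), -4), 2) = Pow(Add(1, -4), 2) = Pow(-3, 2) = 9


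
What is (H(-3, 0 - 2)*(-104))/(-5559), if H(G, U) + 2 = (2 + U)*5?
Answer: -208/5559 ≈ -0.037417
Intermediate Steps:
H(G, U) = 8 + 5*U (H(G, U) = -2 + (2 + U)*5 = -2 + (10 + 5*U) = 8 + 5*U)
(H(-3, 0 - 2)*(-104))/(-5559) = ((8 + 5*(0 - 2))*(-104))/(-5559) = ((8 + 5*(-2))*(-104))*(-1/5559) = ((8 - 10)*(-104))*(-1/5559) = -2*(-104)*(-1/5559) = 208*(-1/5559) = -208/5559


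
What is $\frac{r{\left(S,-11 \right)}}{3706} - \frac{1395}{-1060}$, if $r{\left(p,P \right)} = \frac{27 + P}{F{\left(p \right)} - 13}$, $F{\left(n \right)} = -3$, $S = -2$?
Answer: $\frac{516881}{392836} \approx 1.3158$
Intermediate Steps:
$r{\left(p,P \right)} = - \frac{27}{16} - \frac{P}{16}$ ($r{\left(p,P \right)} = \frac{27 + P}{-3 - 13} = \frac{27 + P}{-16} = \left(27 + P\right) \left(- \frac{1}{16}\right) = - \frac{27}{16} - \frac{P}{16}$)
$\frac{r{\left(S,-11 \right)}}{3706} - \frac{1395}{-1060} = \frac{- \frac{27}{16} - - \frac{11}{16}}{3706} - \frac{1395}{-1060} = \left(- \frac{27}{16} + \frac{11}{16}\right) \frac{1}{3706} - - \frac{279}{212} = \left(-1\right) \frac{1}{3706} + \frac{279}{212} = - \frac{1}{3706} + \frac{279}{212} = \frac{516881}{392836}$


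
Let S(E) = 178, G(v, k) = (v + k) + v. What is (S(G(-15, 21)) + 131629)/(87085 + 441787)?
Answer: 131807/528872 ≈ 0.24922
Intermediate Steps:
G(v, k) = k + 2*v (G(v, k) = (k + v) + v = k + 2*v)
(S(G(-15, 21)) + 131629)/(87085 + 441787) = (178 + 131629)/(87085 + 441787) = 131807/528872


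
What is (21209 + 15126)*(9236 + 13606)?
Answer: 829964070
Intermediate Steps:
(21209 + 15126)*(9236 + 13606) = 36335*22842 = 829964070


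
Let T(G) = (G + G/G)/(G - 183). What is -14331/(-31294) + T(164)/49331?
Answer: 13427125149/29331521966 ≈ 0.45777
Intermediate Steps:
T(G) = (1 + G)/(-183 + G) (T(G) = (G + 1)/(-183 + G) = (1 + G)/(-183 + G))
-14331/(-31294) + T(164)/49331 = -14331/(-31294) + ((1 + 164)/(-183 + 164))/49331 = -14331*(-1/31294) + (165/(-19))*(1/49331) = 14331/31294 - 1/19*165*(1/49331) = 14331/31294 - 165/19*1/49331 = 14331/31294 - 165/937289 = 13427125149/29331521966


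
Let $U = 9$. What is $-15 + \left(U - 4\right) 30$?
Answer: $135$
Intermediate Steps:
$-15 + \left(U - 4\right) 30 = -15 + \left(9 - 4\right) 30 = -15 + 5 \cdot 30 = -15 + 150 = 135$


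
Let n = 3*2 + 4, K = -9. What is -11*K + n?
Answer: 109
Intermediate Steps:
n = 10 (n = 6 + 4 = 10)
-11*K + n = -11*(-9) + 10 = 99 + 10 = 109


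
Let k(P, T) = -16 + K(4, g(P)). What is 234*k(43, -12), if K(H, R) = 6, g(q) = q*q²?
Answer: -2340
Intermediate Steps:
g(q) = q³
k(P, T) = -10 (k(P, T) = -16 + 6 = -10)
234*k(43, -12) = 234*(-10) = -2340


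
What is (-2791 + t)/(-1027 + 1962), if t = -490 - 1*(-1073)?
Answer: -2208/935 ≈ -2.3615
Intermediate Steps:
t = 583 (t = -490 + 1073 = 583)
(-2791 + t)/(-1027 + 1962) = (-2791 + 583)/(-1027 + 1962) = -2208/935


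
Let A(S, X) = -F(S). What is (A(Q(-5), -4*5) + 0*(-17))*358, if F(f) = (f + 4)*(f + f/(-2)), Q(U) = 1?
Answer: -895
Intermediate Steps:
F(f) = f*(4 + f)/2 (F(f) = (4 + f)*(f + f*(-½)) = (4 + f)*(f - f/2) = (4 + f)*(f/2) = f*(4 + f)/2)
A(S, X) = -S*(4 + S)/2
(A(Q(-5), -4*5) + 0*(-17))*358 = (-½*1*(4 + 1) + 0*(-17))*358 = (-½*1*5 + 0)*358 = (-5/2 + 0)*358 = -5/2*358 = -895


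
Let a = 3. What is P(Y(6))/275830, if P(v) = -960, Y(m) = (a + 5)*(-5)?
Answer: -96/27583 ≈ -0.0034804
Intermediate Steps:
Y(m) = -40 (Y(m) = (3 + 5)*(-5) = 8*(-5) = -40)
P(Y(6))/275830 = -960/275830 = -960*1/275830 = -96/27583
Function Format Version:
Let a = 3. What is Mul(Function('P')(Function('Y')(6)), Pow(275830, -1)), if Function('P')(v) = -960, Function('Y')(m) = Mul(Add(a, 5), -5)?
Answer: Rational(-96, 27583) ≈ -0.0034804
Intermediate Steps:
Function('Y')(m) = -40 (Function('Y')(m) = Mul(Add(3, 5), -5) = Mul(8, -5) = -40)
Mul(Function('P')(Function('Y')(6)), Pow(275830, -1)) = Mul(-960, Pow(275830, -1)) = Mul(-960, Rational(1, 275830)) = Rational(-96, 27583)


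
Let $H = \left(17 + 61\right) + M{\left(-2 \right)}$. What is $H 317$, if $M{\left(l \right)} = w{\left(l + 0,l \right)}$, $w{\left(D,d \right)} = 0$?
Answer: $24726$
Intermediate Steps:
$M{\left(l \right)} = 0$
$H = 78$ ($H = \left(17 + 61\right) + 0 = 78 + 0 = 78$)
$H 317 = 78 \cdot 317 = 24726$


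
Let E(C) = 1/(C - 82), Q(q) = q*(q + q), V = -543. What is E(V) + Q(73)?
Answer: 6661249/625 ≈ 10658.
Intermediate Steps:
Q(q) = 2*q**2 (Q(q) = q*(2*q) = 2*q**2)
E(C) = 1/(-82 + C)
E(V) + Q(73) = 1/(-82 - 543) + 2*73**2 = 1/(-625) + 2*5329 = -1/625 + 10658 = 6661249/625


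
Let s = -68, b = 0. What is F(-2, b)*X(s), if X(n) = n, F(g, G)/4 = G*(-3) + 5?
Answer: -1360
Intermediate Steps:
F(g, G) = 20 - 12*G (F(g, G) = 4*(G*(-3) + 5) = 4*(-3*G + 5) = 4*(5 - 3*G) = 20 - 12*G)
F(-2, b)*X(s) = (20 - 12*0)*(-68) = (20 + 0)*(-68) = 20*(-68) = -1360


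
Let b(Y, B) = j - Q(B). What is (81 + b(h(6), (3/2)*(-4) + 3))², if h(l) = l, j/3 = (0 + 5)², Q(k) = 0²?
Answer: 24336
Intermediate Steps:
Q(k) = 0
j = 75 (j = 3*(0 + 5)² = 3*5² = 3*25 = 75)
b(Y, B) = 75 (b(Y, B) = 75 - 1*0 = 75 + 0 = 75)
(81 + b(h(6), (3/2)*(-4) + 3))² = (81 + 75)² = 156² = 24336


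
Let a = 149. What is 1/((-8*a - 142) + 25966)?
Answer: 1/24632 ≈ 4.0598e-5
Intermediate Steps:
1/((-8*a - 142) + 25966) = 1/((-8*149 - 142) + 25966) = 1/((-1192 - 142) + 25966) = 1/(-1334 + 25966) = 1/24632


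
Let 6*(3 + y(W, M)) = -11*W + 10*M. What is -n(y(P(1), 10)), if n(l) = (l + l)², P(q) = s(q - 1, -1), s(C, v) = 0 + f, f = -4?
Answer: -1764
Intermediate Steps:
s(C, v) = -4 (s(C, v) = 0 - 4 = -4)
P(q) = -4
y(W, M) = -3 - 11*W/6 + 5*M/3 (y(W, M) = -3 + (-11*W + 10*M)/6 = -3 + (-11*W/6 + 5*M/3) = -3 - 11*W/6 + 5*M/3)
n(l) = 4*l² (n(l) = (2*l)² = 4*l²)
-n(y(P(1), 10)) = -4*(-3 - 11/6*(-4) + (5/3)*10)² = -4*(-3 + 22/3 + 50/3)² = -4*21² = -4*441 = -1*1764 = -1764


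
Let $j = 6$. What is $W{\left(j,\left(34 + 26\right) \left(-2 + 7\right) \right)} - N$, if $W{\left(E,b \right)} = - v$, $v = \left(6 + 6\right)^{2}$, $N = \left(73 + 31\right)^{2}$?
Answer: $-10960$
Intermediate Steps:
$N = 10816$ ($N = 104^{2} = 10816$)
$v = 144$ ($v = 12^{2} = 144$)
$W{\left(E,b \right)} = -144$ ($W{\left(E,b \right)} = \left(-1\right) 144 = -144$)
$W{\left(j,\left(34 + 26\right) \left(-2 + 7\right) \right)} - N = -144 - 10816 = -10960$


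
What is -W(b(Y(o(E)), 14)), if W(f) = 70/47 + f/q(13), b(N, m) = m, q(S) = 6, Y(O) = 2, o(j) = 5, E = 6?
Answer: -539/141 ≈ -3.8227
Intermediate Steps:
W(f) = 70/47 + f/6
-W(b(Y(o(E)), 14)) = -(70/47 + (1/6)*14) = -(70/47 + 7/3) = -1*539/141 = -539/141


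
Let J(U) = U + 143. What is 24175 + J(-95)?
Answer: 24223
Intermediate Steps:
J(U) = 143 + U
24175 + J(-95) = 24175 + (143 - 95) = 24175 + 48 = 24223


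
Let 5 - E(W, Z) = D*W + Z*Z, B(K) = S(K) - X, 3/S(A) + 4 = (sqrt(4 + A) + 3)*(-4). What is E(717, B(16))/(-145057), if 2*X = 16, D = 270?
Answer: 12392849/9283648 + 87*sqrt(5)/2320912 ≈ 1.3350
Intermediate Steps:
X = 8 (X = (1/2)*16 = 8)
S(A) = 3/(-16 - 4*sqrt(4 + A)) (S(A) = 3/(-4 + (sqrt(4 + A) + 3)*(-4)) = 3/(-4 + (3 + sqrt(4 + A))*(-4)) = 3/(-4 + (-12 - 4*sqrt(4 + A))) = 3/(-16 - 4*sqrt(4 + A)))
B(K) = -8 - 3/(16 + 4*sqrt(4 + K)) (B(K) = -3/(16 + 4*sqrt(4 + K)) - 1*8 = -3/(16 + 4*sqrt(4 + K)) - 8 = -8 - 3/(16 + 4*sqrt(4 + K)))
E(W, Z) = 5 - Z**2 - 270*W (E(W, Z) = 5 - (270*W + Z*Z) = 5 - (270*W + Z**2) = 5 - (Z**2 + 270*W) = 5 + (-Z**2 - 270*W) = 5 - Z**2 - 270*W)
E(717, B(16))/(-145057) = (5 - ((-131 - 32*sqrt(4 + 16))/(4*(4 + sqrt(4 + 16))))**2 - 270*717)/(-145057) = (5 - ((-131 - 64*sqrt(5))/(4*(4 + sqrt(20))))**2 - 193590)*(-1/145057) = (5 - ((-131 - 64*sqrt(5))/(4*(4 + 2*sqrt(5))))**2 - 193590)*(-1/145057) = (5 - (-131 - 64*sqrt(5))**2/(16*(4 + 2*sqrt(5))**2) - 193590)*(-1/145057) = (-193585 - (-131 - 64*sqrt(5))**2/(16*(4 + 2*sqrt(5))**2))*(-1/145057) = 193585/145057 + (-131 - 64*sqrt(5))**2/(2320912*(4 + 2*sqrt(5))**2)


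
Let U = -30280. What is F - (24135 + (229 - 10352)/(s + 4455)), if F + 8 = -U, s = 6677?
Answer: 68327207/11132 ≈ 6137.9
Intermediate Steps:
F = 30272 (F = -8 - 1*(-30280) = -8 + 30280 = 30272)
F - (24135 + (229 - 10352)/(s + 4455)) = 30272 - (24135 + (229 - 10352)/(6677 + 4455)) = 30272 - (24135 - 10123/11132) = 30272 - 1*268660697/11132 = 30272 - 268660697/11132 = 68327207/11132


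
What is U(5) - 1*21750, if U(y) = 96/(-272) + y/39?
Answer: -14420399/663 ≈ -21750.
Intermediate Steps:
U(y) = -6/17 + y/39 (U(y) = 96*(-1/272) + y*(1/39) = -6/17 + y/39)
U(5) - 1*21750 = (-6/17 + (1/39)*5) - 1*21750 = (-6/17 + 5/39) - 21750 = -149/663 - 21750 = -14420399/663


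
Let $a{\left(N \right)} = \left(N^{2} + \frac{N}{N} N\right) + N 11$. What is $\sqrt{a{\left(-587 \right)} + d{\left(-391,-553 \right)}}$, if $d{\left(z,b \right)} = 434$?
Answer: $3 \sqrt{37551} \approx 581.34$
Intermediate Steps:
$a{\left(N \right)} = N^{2} + 12 N$ ($a{\left(N \right)} = \left(N^{2} + 1 N\right) + 11 N = \left(N^{2} + N\right) + 11 N = \left(N + N^{2}\right) + 11 N = N^{2} + 12 N$)
$\sqrt{a{\left(-587 \right)} + d{\left(-391,-553 \right)}} = \sqrt{- 587 \left(12 - 587\right) + 434} = \sqrt{\left(-587\right) \left(-575\right) + 434} = \sqrt{337525 + 434} = \sqrt{337959} = 3 \sqrt{37551}$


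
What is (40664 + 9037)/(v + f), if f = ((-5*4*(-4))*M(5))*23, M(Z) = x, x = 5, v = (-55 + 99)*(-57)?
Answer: 49701/6692 ≈ 7.4269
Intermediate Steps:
v = -2508 (v = 44*(-57) = -2508)
M(Z) = 5
f = 9200 (f = ((-5*4*(-4))*5)*23 = (-20*(-4)*5)*23 = (80*5)*23 = 400*23 = 9200)
(40664 + 9037)/(v + f) = (40664 + 9037)/(-2508 + 9200) = 49701/6692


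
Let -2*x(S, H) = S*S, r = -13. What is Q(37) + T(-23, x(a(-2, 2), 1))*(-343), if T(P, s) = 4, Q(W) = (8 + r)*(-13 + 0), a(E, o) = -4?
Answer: -1307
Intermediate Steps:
Q(W) = 65 (Q(W) = (8 - 13)*(-13 + 0) = -5*(-13) = 65)
x(S, H) = -S²/2 (x(S, H) = -S*S/2 = -S²/2)
Q(37) + T(-23, x(a(-2, 2), 1))*(-343) = 65 + 4*(-343) = 65 - 1372 = -1307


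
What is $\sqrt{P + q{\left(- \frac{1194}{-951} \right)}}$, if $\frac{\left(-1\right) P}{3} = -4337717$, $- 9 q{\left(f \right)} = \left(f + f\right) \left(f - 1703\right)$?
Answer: $\frac{\sqrt{11769536182139}}{951} \approx 3607.4$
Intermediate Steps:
$q{\left(f \right)} = - \frac{2 f \left(-1703 + f\right)}{9}$ ($q{\left(f \right)} = - \frac{\left(f + f\right) \left(f - 1703\right)}{9} = - \frac{2 f \left(-1703 + f\right)}{9}$)
$P = 13013151$ ($P = \left(-3\right) \left(-4337717\right) = 13013151$)
$\sqrt{P + q{\left(- \frac{1194}{-951} \right)}} = \sqrt{13013151 + \frac{2 \left(- \frac{1194}{-951}\right) \left(1703 - - \frac{1194}{-951}\right)}{9}} = \sqrt{13013151 + \frac{2 \left(\left(-1194\right) \left(- \frac{1}{951}\right)\right) \left(1703 - \left(-1194\right) \left(- \frac{1}{951}\right)\right)}{9}} = \sqrt{13013151 + \frac{2}{9} \cdot \frac{398}{317} \left(1703 - \frac{398}{317}\right)} = \sqrt{13013151 + \frac{2}{9} \cdot \frac{398}{317} \cdot \frac{539453}{317}} = \sqrt{13013151 + \frac{429404588}{904401}} = \sqrt{\frac{11769536182139}{904401}} = \frac{\sqrt{11769536182139}}{951}$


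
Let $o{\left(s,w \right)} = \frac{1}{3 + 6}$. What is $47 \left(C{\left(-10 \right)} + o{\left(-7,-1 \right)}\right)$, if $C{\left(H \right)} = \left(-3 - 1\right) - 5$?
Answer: $- \frac{3760}{9} \approx -417.78$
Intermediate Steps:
$o{\left(s,w \right)} = \frac{1}{9}$
$C{\left(H \right)} = -9$ ($C{\left(H \right)} = -4 - 5 = -9$)
$47 \left(C{\left(-10 \right)} + o{\left(-7,-1 \right)}\right) = 47 \left(-9 + \frac{1}{9}\right) = 47 \left(- \frac{80}{9}\right) = - \frac{3760}{9}$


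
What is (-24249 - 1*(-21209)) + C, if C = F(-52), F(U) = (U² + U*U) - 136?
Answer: 2232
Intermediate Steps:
F(U) = -136 + 2*U² (F(U) = (U² + U²) - 136 = 2*U² - 136 = -136 + 2*U²)
C = 5272 (C = -136 + 2*(-52)² = -136 + 2*2704 = -136 + 5408 = 5272)
(-24249 - 1*(-21209)) + C = (-24249 - 1*(-21209)) + 5272 = (-24249 + 21209) + 5272 = -3040 + 5272 = 2232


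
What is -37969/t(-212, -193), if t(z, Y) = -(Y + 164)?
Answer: -37969/29 ≈ -1309.3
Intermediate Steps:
t(z, Y) = -164 - Y (t(z, Y) = -(164 + Y) = -164 - Y)
-37969/t(-212, -193) = -37969/(-164 - 1*(-193)) = -37969/(-164 + 193) = -37969/29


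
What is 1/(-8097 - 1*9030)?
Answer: -1/17127 ≈ -5.8387e-5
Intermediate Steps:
1/(-8097 - 1*9030) = 1/(-8097 - 9030) = 1/(-17127) = -1/17127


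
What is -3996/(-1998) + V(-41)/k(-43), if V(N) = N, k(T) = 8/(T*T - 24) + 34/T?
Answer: 3340887/61706 ≈ 54.142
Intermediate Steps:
k(T) = 8/(-24 + T²) + 34/T (k(T) = 8/(T² - 24) + 34/T = 8/(-24 + T²) + 34/T)
-3996/(-1998) + V(-41)/k(-43) = -3996/(-1998) - 41*(-43*(-24 + (-43)²)/(2*(-408 + 4*(-43) + 17*(-43)²))) = -3996*(-1/1998) - 41*(-43*(-24 + 1849)/(2*(-408 - 172 + 17*1849))) = 2 - 41*(-78475/(2*(-408 - 172 + 31433))) = 2 - 41/(2*(-1/43)*(1/1825)*30853) = 2 - 41/(-61706/78475) = 2 - 41*(-78475/61706) = 2 + 3217475/61706 = 3340887/61706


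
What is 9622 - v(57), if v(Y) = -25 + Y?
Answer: 9590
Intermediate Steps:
9622 - v(57) = 9622 - (-25 + 57) = 9622 - 1*32 = 9622 - 32 = 9590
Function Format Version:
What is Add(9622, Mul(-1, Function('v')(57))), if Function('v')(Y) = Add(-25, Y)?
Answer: 9590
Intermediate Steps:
Add(9622, Mul(-1, Function('v')(57))) = Add(9622, Mul(-1, Add(-25, 57))) = Add(9622, Mul(-1, 32)) = Add(9622, -32) = 9590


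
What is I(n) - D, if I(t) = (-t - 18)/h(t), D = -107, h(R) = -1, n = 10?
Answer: 135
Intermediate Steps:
I(t) = 18 + t (I(t) = (-t - 18)/(-1) = (-18 - t)*(-1) = 18 + t)
I(n) - D = (18 + 10) - 1*(-107) = 28 + 107 = 135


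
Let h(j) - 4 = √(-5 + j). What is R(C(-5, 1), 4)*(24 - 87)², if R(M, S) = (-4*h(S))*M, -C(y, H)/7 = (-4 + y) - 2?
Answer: -4889808 - 1222452*I ≈ -4.8898e+6 - 1.2225e+6*I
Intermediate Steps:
h(j) = 4 + √(-5 + j)
C(y, H) = 42 - 7*y (C(y, H) = -7*((-4 + y) - 2) = -7*(-6 + y) = 42 - 7*y)
R(M, S) = M*(-16 - 4*√(-5 + S)) (R(M, S) = (-4*(4 + √(-5 + S)))*M = (-16 - 4*√(-5 + S))*M = M*(-16 - 4*√(-5 + S)))
R(C(-5, 1), 4)*(24 - 87)² = (-4*(42 - 7*(-5))*(4 + √(-5 + 4)))*(24 - 87)² = -4*(42 + 35)*(4 + √(-1))*(-63)² = -4*77*(4 + I)*3969 = (-1232 - 308*I)*3969 = -4889808 - 1222452*I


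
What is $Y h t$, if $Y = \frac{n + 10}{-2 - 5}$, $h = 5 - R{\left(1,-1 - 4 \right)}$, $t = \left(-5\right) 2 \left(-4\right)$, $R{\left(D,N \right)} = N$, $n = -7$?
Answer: $- \frac{1200}{7} \approx -171.43$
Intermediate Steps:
$t = 40$ ($t = \left(-10\right) \left(-4\right) = 40$)
$h = 10$ ($h = 5 - \left(-1 - 4\right) = 5 - -5 = 5 + 5 = 10$)
$Y = - \frac{3}{7}$ ($Y = \frac{-7 + 10}{-2 - 5} = \frac{3}{-7} = 3 \left(- \frac{1}{7}\right) = - \frac{3}{7} \approx -0.42857$)
$Y h t = \left(- \frac{3}{7}\right) 10 \cdot 40 = \left(- \frac{30}{7}\right) 40 = - \frac{1200}{7}$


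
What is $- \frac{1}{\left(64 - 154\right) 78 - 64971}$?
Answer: $\frac{1}{71991} \approx 1.3891 \cdot 10^{-5}$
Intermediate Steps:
$- \frac{1}{\left(64 - 154\right) 78 - 64971} = - \frac{1}{\left(-90\right) 78 - 64971} = - \frac{1}{-7020 - 64971} = - \frac{1}{-71991} = \left(-1\right) \left(- \frac{1}{71991}\right) = \frac{1}{71991}$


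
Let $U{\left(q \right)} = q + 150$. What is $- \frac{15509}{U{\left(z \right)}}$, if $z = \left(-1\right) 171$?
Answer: $\frac{15509}{21} \approx 738.52$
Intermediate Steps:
$z = -171$
$U{\left(q \right)} = 150 + q$
$- \frac{15509}{U{\left(z \right)}} = - \frac{15509}{150 - 171} = - \frac{15509}{-21} = \left(-15509\right) \left(- \frac{1}{21}\right) = \frac{15509}{21}$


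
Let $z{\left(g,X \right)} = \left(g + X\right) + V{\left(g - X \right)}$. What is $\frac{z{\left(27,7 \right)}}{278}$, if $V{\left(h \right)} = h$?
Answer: $\frac{27}{139} \approx 0.19424$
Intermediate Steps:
$z{\left(g,X \right)} = 2 g$ ($z{\left(g,X \right)} = \left(g + X\right) - \left(X - g\right) = \left(X + g\right) - \left(X - g\right) = 2 g$)
$\frac{z{\left(27,7 \right)}}{278} = \frac{2 \cdot 27}{278} = 54 \cdot \frac{1}{278} = \frac{27}{139}$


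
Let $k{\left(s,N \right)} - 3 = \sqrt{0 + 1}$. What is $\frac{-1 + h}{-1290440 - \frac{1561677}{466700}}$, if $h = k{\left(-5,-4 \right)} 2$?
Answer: $- \frac{251300}{46326916129} \approx -5.4245 \cdot 10^{-6}$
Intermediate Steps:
$k{\left(s,N \right)} = 4$ ($k{\left(s,N \right)} = 3 + \sqrt{0 + 1} = 3 + \sqrt{1} = 3 + 1 = 4$)
$h = 8$ ($h = 4 \cdot 2 = 8$)
$\frac{-1 + h}{-1290440 - \frac{1561677}{466700}} = \frac{-1 + 8}{-1290440 - \frac{1561677}{466700}} = \frac{1}{-1290440 - \frac{120129}{35900}} \cdot 7 = \frac{1}{- \frac{46326916129}{35900}} \cdot 7 = \left(- \frac{35900}{46326916129}\right) 7 = - \frac{251300}{46326916129}$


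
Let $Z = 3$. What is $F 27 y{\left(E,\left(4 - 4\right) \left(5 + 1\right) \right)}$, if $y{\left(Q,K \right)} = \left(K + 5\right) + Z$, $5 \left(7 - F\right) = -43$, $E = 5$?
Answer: $\frac{16848}{5} \approx 3369.6$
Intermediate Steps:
$F = \frac{78}{5}$ ($F = 7 - - \frac{43}{5} = 7 + \frac{43}{5} = \frac{78}{5} \approx 15.6$)
$y{\left(Q,K \right)} = 8 + K$ ($y{\left(Q,K \right)} = \left(K + 5\right) + 3 = \left(5 + K\right) + 3 = 8 + K$)
$F 27 y{\left(E,\left(4 - 4\right) \left(5 + 1\right) \right)} = \frac{78}{5} \cdot 27 \left(8 + \left(4 - 4\right) \left(5 + 1\right)\right) = \frac{2106 \left(8 + 0 \cdot 6\right)}{5} = \frac{2106 \left(8 + 0\right)}{5} = \frac{2106}{5} \cdot 8 = \frac{16848}{5}$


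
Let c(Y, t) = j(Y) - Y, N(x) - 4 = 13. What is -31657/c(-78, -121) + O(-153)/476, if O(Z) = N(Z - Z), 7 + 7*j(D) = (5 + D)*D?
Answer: -6198539/174524 ≈ -35.517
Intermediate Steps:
j(D) = -1 + D*(5 + D)/7 (j(D) = -1 + ((5 + D)*D)/7 = -1 + (D*(5 + D))/7 = -1 + D*(5 + D)/7)
N(x) = 17 (N(x) = 4 + 13 = 17)
O(Z) = 17
c(Y, t) = -1 - 2*Y/7 + Y**2/7 (c(Y, t) = (-1 + Y**2/7 + 5*Y/7) - Y = -1 - 2*Y/7 + Y**2/7)
-31657/c(-78, -121) + O(-153)/476 = -31657/(-1 - 2/7*(-78) + (1/7)*(-78)**2) + 17/476 = -31657/(-1 + 156/7 + (1/7)*6084) + 17*(1/476) = -31657/(-1 + 156/7 + 6084/7) + 1/28 = -31657/6233/7 + 1/28 = -31657*7/6233 + 1/28 = -221599/6233 + 1/28 = -6198539/174524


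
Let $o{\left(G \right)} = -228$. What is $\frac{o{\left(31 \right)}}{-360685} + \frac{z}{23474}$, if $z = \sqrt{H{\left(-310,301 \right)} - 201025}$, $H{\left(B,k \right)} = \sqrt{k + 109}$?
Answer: $\frac{228}{360685} + \frac{\sqrt{-201025 + \sqrt{410}}}{23474} \approx 0.00063213 + 0.019099 i$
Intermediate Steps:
$H{\left(B,k \right)} = \sqrt{109 + k}$
$z = \sqrt{-201025 + \sqrt{410}}$ ($z = \sqrt{\sqrt{109 + 301} - 201025} = \sqrt{\sqrt{410} - 201025} = \sqrt{-201025 + \sqrt{410}} \approx 448.34 i$)
$\frac{o{\left(31 \right)}}{-360685} + \frac{z}{23474} = - \frac{228}{-360685} + \frac{\sqrt{-201025 + \sqrt{410}}}{23474} = \left(-228\right) \left(- \frac{1}{360685}\right) + \sqrt{-201025 + \sqrt{410}} \cdot \frac{1}{23474} = \frac{228}{360685} + \frac{\sqrt{-201025 + \sqrt{410}}}{23474}$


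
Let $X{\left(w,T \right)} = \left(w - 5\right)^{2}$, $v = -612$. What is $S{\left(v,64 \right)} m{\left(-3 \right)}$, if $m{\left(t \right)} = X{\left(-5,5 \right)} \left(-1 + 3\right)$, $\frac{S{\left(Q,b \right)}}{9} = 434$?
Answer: $781200$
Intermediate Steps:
$S{\left(Q,b \right)} = 3906$ ($S{\left(Q,b \right)} = 9 \cdot 434 = 3906$)
$X{\left(w,T \right)} = \left(-5 + w\right)^{2}$
$m{\left(t \right)} = 200$ ($m{\left(t \right)} = \left(-5 - 5\right)^{2} \left(-1 + 3\right) = \left(-10\right)^{2} \cdot 2 = 100 \cdot 2 = 200$)
$S{\left(v,64 \right)} m{\left(-3 \right)} = 3906 \cdot 200 = 781200$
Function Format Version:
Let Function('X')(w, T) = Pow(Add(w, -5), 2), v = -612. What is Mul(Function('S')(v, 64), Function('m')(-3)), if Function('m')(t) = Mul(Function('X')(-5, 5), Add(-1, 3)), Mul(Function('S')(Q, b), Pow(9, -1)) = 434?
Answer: 781200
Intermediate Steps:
Function('S')(Q, b) = 3906 (Function('S')(Q, b) = Mul(9, 434) = 3906)
Function('X')(w, T) = Pow(Add(-5, w), 2)
Function('m')(t) = 200 (Function('m')(t) = Mul(Pow(Add(-5, -5), 2), Add(-1, 3)) = Mul(Pow(-10, 2), 2) = Mul(100, 2) = 200)
Mul(Function('S')(v, 64), Function('m')(-3)) = Mul(3906, 200) = 781200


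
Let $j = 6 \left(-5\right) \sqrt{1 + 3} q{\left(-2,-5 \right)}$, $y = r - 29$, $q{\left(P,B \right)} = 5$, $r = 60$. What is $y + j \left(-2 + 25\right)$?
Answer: $-6869$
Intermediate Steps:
$y = 31$ ($y = 60 - 29 = 31$)
$j = -300$ ($j = 6 \left(-5\right) \sqrt{1 + 3} \cdot 5 = - 30 \sqrt{4} \cdot 5 = \left(-30\right) 2 \cdot 5 = \left(-60\right) 5 = -300$)
$y + j \left(-2 + 25\right) = 31 - 300 \left(-2 + 25\right) = 31 - 6900 = -6869$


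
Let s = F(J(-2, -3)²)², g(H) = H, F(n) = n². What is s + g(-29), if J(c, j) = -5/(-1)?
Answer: 390596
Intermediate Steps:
J(c, j) = 5 (J(c, j) = -5*(-1) = 5)
s = 390625 (s = ((5²)²)² = (25²)² = 625² = 390625)
s + g(-29) = 390625 - 29 = 390596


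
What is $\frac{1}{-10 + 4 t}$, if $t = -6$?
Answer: $- \frac{1}{34} \approx -0.029412$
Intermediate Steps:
$\frac{1}{-10 + 4 t} = \frac{1}{-10 + 4 \left(-6\right)} = \frac{1}{-10 - 24} = \frac{1}{-34} = - \frac{1}{34}$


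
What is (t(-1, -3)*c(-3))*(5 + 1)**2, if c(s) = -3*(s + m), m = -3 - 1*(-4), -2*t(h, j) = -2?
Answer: 216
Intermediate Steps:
t(h, j) = 1 (t(h, j) = -1/2*(-2) = 1)
m = 1 (m = -3 + 4 = 1)
c(s) = -3 - 3*s (c(s) = -3*(s + 1) = -3*(1 + s) = -3 - 3*s)
(t(-1, -3)*c(-3))*(5 + 1)**2 = (1*(-3 - 3*(-3)))*(5 + 1)**2 = (1*(-3 + 9))*6**2 = (1*6)*36 = 6*36 = 216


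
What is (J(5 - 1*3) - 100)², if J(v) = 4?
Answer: 9216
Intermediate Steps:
(J(5 - 1*3) - 100)² = (4 - 100)² = (-96)² = 9216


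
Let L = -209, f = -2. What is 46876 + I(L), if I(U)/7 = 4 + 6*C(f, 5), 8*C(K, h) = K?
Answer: 93787/2 ≈ 46894.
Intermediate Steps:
C(K, h) = K/8
I(U) = 35/2 (I(U) = 7*(4 + 6*((1/8)*(-2))) = 7*(4 + 6*(-1/4)) = 7*(4 - 3/2) = 7*(5/2) = 35/2)
46876 + I(L) = 46876 + 35/2 = 93787/2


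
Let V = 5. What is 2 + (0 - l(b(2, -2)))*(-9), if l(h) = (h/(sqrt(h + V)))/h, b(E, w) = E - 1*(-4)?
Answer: 2 + 9*sqrt(11)/11 ≈ 4.7136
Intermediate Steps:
b(E, w) = 4 + E (b(E, w) = E + 4 = 4 + E)
l(h) = 1/sqrt(5 + h) (l(h) = (h/(sqrt(h + 5)))/h = (h/(sqrt(5 + h)))/h = (h/sqrt(5 + h))/h = 1/sqrt(5 + h))
2 + (0 - l(b(2, -2)))*(-9) = 2 + (0 - 1/sqrt(5 + (4 + 2)))*(-9) = 2 + (0 - 1/sqrt(5 + 6))*(-9) = 2 + (0 - 1/sqrt(11))*(-9) = 2 + (0 - sqrt(11)/11)*(-9) = 2 - sqrt(11)/11*(-9) = 2 + 9*sqrt(11)/11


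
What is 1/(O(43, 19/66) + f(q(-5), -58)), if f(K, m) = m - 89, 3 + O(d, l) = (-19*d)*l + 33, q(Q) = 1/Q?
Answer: -66/23245 ≈ -0.0028393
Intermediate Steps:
O(d, l) = 30 - 19*d*l (O(d, l) = -3 + ((-19*d)*l + 33) = -3 + (-19*d*l + 33) = -3 + (33 - 19*d*l) = 30 - 19*d*l)
f(K, m) = -89 + m
1/(O(43, 19/66) + f(q(-5), -58)) = 1/((30 - 19*43*19/66) + (-89 - 58)) = 1/((30 - 19*43*19*(1/66)) - 147) = 1/((30 - 19*43*19/66) - 147) = 1/((30 - 15523/66) - 147) = 1/(-13543/66 - 147) = 1/(-23245/66) = -66/23245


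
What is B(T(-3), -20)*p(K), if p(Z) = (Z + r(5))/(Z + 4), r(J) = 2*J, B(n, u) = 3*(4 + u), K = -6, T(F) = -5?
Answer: 96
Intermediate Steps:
B(n, u) = 12 + 3*u
p(Z) = (10 + Z)/(4 + Z) (p(Z) = (Z + 2*5)/(Z + 4) = (Z + 10)/(4 + Z) = (10 + Z)/(4 + Z))
B(T(-3), -20)*p(K) = (12 + 3*(-20))*((10 - 6)/(4 - 6)) = (12 - 60)*(4/(-2)) = -(-24)*4 = -48*(-2) = 96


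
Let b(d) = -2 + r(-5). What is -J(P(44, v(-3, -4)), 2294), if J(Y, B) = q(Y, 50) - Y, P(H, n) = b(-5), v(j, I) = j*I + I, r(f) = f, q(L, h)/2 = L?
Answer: 7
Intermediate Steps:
q(L, h) = 2*L
v(j, I) = I + I*j (v(j, I) = I*j + I = I + I*j)
b(d) = -7 (b(d) = -2 - 5 = -7)
P(H, n) = -7
J(Y, B) = Y (J(Y, B) = 2*Y - Y = Y)
-J(P(44, v(-3, -4)), 2294) = -1*(-7) = 7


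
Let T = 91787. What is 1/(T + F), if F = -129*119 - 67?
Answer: 1/76369 ≈ 1.3094e-5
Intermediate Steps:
F = -15418 (F = -15351 - 67 = -15418)
1/(T + F) = 1/(91787 - 15418) = 1/76369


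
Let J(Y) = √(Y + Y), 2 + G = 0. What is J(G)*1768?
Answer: 3536*I ≈ 3536.0*I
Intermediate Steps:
G = -2 (G = -2 + 0 = -2)
J(Y) = √2*√Y (J(Y) = √(2*Y) = √2*√Y)
J(G)*1768 = (√2*√(-2))*1768 = (√2*(I*√2))*1768 = (2*I)*1768 = 3536*I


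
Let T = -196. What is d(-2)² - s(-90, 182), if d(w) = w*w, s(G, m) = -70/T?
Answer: 219/14 ≈ 15.643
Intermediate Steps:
s(G, m) = 5/14 (s(G, m) = -70/(-196) = -70*(-1/196) = 5/14)
d(w) = w²
d(-2)² - s(-90, 182) = ((-2)²)² - 1*5/14 = 4² - 5/14 = 16 - 5/14 = 219/14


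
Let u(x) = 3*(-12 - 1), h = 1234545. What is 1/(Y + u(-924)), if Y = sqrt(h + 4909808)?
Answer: 39/6142832 + sqrt(6144353)/6142832 ≈ 0.00040987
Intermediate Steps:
Y = sqrt(6144353) (Y = sqrt(1234545 + 4909808) = sqrt(6144353) ≈ 2478.8)
u(x) = -39 (u(x) = 3*(-13) = -39)
1/(Y + u(-924)) = 1/(sqrt(6144353) - 39) = 1/(-39 + sqrt(6144353))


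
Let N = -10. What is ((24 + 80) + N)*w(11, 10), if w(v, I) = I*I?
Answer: 9400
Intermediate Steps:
w(v, I) = I²
((24 + 80) + N)*w(11, 10) = ((24 + 80) - 10)*10² = (104 - 10)*100 = 94*100 = 9400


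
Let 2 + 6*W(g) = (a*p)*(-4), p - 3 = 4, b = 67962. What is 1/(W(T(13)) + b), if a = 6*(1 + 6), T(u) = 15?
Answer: 3/203297 ≈ 1.4757e-5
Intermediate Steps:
p = 7 (p = 3 + 4 = 7)
a = 42 (a = 6*7 = 42)
W(g) = -589/3 (W(g) = -1/3 + ((42*7)*(-4))/6 = -1/3 + (294*(-4))/6 = -1/3 + (1/6)*(-1176) = -1/3 - 196 = -589/3)
1/(W(T(13)) + b) = 1/(-589/3 + 67962) = 1/(203297/3) = 3/203297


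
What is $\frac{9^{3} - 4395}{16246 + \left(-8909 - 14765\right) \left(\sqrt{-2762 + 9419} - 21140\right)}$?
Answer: $- \frac{152898047133}{20873425822685992} - \frac{7232407 \sqrt{6657}}{20873425822685992} \approx -7.3533 \cdot 10^{-6}$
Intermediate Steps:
$\frac{9^{3} - 4395}{16246 + \left(-8909 - 14765\right) \left(\sqrt{-2762 + 9419} - 21140\right)} = \frac{729 - 4395}{16246 - 23674 \left(\sqrt{6657} - 21140\right)} = - \frac{3666}{16246 - 23674 \left(-21140 + \sqrt{6657}\right)} = - \frac{3666}{16246 + \left(500468360 - 23674 \sqrt{6657}\right)} = - \frac{3666}{500484606 - 23674 \sqrt{6657}}$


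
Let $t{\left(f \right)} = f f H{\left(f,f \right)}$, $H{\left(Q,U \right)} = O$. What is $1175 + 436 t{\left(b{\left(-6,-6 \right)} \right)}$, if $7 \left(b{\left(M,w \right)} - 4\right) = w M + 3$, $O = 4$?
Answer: $\frac{7886391}{49} \approx 1.6095 \cdot 10^{5}$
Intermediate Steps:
$H{\left(Q,U \right)} = 4$
$b{\left(M,w \right)} = \frac{31}{7} + \frac{M w}{7}$ ($b{\left(M,w \right)} = 4 + \frac{w M + 3}{7} = 4 + \frac{M w + 3}{7} = 4 + \frac{3 + M w}{7} = 4 + \left(\frac{3}{7} + \frac{M w}{7}\right) = \frac{31}{7} + \frac{M w}{7}$)
$t{\left(f \right)} = 4 f^{2}$ ($t{\left(f \right)} = f f 4 = f^{2} \cdot 4 = 4 f^{2}$)
$1175 + 436 t{\left(b{\left(-6,-6 \right)} \right)} = 1175 + 436 \cdot 4 \left(\frac{31}{7} + \frac{1}{7} \left(-6\right) \left(-6\right)\right)^{2} = 1175 + 436 \cdot 4 \left(\frac{31}{7} + \frac{36}{7}\right)^{2} = 1175 + 436 \cdot 4 \left(\frac{67}{7}\right)^{2} = 1175 + 436 \cdot 4 \cdot \frac{4489}{49} = 1175 + 436 \cdot \frac{17956}{49} = 1175 + \frac{7828816}{49} = \frac{7886391}{49}$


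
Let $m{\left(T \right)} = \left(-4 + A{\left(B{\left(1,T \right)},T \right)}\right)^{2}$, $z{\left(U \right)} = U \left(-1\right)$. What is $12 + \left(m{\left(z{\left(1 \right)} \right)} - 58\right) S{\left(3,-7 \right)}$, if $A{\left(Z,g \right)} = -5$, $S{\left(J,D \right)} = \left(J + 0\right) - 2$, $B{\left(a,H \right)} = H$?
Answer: $35$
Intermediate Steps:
$S{\left(J,D \right)} = -2 + J$ ($S{\left(J,D \right)} = J - 2 = -2 + J$)
$z{\left(U \right)} = - U$
$m{\left(T \right)} = 81$ ($m{\left(T \right)} = \left(-4 - 5\right)^{2} = \left(-9\right)^{2} = 81$)
$12 + \left(m{\left(z{\left(1 \right)} \right)} - 58\right) S{\left(3,-7 \right)} = 12 + \left(81 - 58\right) \left(-2 + 3\right) = 12 + \left(81 - 58\right) 1 = 12 + 23 \cdot 1 = 12 + 23 = 35$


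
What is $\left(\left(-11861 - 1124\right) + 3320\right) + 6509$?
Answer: $-3156$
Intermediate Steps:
$\left(\left(-11861 - 1124\right) + 3320\right) + 6509 = \left(-12985 + 3320\right) + 6509 = -9665 + 6509 = -3156$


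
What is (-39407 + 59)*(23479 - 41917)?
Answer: 725498424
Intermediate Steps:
(-39407 + 59)*(23479 - 41917) = -39348*(-18438) = 725498424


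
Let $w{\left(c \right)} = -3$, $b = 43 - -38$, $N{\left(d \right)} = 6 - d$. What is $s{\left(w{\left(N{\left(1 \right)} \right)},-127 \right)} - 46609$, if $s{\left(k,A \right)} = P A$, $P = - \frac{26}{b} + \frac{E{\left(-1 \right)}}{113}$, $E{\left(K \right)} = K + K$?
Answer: $- \frac{426218477}{9153} \approx -46566.0$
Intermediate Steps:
$E{\left(K \right)} = 2 K$
$b = 81$ ($b = 43 + 38 = 81$)
$P = - \frac{3100}{9153}$ ($P = - \frac{26}{81} + \frac{2 \left(-1\right)}{113} = \left(-26\right) \frac{1}{81} - \frac{2}{113} = - \frac{26}{81} - \frac{2}{113} = - \frac{3100}{9153} \approx -0.33869$)
$s{\left(k,A \right)} = - \frac{3100 A}{9153}$
$s{\left(w{\left(N{\left(1 \right)} \right)},-127 \right)} - 46609 = \left(- \frac{3100}{9153}\right) \left(-127\right) - 46609 = \frac{393700}{9153} - 46609 = - \frac{426218477}{9153}$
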